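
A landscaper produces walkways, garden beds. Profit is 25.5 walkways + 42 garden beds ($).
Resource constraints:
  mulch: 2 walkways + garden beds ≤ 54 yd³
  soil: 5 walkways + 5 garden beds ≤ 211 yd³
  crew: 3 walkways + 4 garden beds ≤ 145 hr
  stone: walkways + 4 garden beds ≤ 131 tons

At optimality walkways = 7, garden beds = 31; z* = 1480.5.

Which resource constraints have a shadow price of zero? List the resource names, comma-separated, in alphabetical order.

mulch, soil

mulch: 45/54 (slack 9)
soil: 190/211 (slack 21)
crew: 145/145 (binding)
stone: 131/131 (binding)
By complementary slackness, a constraint with positive slack has shadow price 0 → mulch, soil.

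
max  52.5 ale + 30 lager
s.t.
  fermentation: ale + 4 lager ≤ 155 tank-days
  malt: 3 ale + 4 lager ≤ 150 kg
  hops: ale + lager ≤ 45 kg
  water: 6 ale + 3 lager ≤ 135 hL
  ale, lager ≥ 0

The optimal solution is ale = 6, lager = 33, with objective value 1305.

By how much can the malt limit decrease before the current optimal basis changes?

Binding constraints: malt, water. The basis is B = [[3,4],[6,3]] with det -15.
Per unit decrease in malt, x* moves by d = (0.2, -0.4).
The basis stays optimal until lager reaches 0; allowable decrease = 82.5 kg.

82.5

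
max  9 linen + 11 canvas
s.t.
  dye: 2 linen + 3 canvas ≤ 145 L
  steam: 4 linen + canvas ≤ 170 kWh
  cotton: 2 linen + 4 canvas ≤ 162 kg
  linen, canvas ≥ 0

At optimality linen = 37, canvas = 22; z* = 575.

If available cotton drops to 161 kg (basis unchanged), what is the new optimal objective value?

572.5

Check each constraint at x*: dye 140/145 (slack 5); steam 170/170 (tight); cotton 162/162 (tight).
Slack constraints have shadow price 0 (complementary slackness).
From A_Bᵀ y = c: 4·y_steam + 2·y_cotton = 9; 1·y_steam + 4·y_cotton = 11.
→ y_steam = 1 and y_cotton = 2.5.
Δz = y_cotton·Δb = 2.5 × (-1) = -2.5, so new z* = 575 − 2.5 = 572.5.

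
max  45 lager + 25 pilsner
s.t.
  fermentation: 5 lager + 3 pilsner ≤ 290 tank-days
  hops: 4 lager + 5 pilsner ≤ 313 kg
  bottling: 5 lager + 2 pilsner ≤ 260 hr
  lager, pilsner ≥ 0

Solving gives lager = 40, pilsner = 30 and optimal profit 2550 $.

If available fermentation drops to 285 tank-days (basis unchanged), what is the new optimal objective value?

2515

Binding: fermentation and bottling. Non-binding: hops (3 unused).
Slack constraints have shadow price 0 (complementary slackness).
From A_Bᵀ y = c: 5·y_fermentation + 5·y_bottling = 45; 3·y_fermentation + 2·y_bottling = 25.
Solving: y_fermentation = 7, y_bottling = 2.
Δz = y_fermentation·Δb = 7 × (-5) = -35, so new z* = 2550 − 35 = 2515.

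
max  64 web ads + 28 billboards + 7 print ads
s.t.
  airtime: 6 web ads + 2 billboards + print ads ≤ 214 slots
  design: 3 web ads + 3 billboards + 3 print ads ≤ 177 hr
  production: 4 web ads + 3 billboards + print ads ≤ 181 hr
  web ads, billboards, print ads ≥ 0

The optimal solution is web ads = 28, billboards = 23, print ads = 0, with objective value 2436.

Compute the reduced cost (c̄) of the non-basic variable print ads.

-5

Check each constraint at x*: airtime 214/214 (tight); design 153/177 (slack 24); production 181/181 (tight).
Slack constraints have shadow price 0 (complementary slackness).
From A_Bᵀ y = c: 6·y_airtime + 4·y_production = 64; 2·y_airtime + 3·y_production = 28.
Solving: y_airtime = 8, y_production = 4.
Reduced cost of print ads: c₃ − yᵀa₃ = 7 − (8·1 + 4·1) = 7 − 12 = -5.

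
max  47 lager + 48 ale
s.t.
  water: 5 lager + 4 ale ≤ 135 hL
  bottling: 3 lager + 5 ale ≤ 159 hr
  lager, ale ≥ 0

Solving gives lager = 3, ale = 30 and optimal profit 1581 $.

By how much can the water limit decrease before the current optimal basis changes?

Binding constraints: water, bottling. The basis is B = [[5,4],[3,5]] with det 13.
Per unit decrease in water, x* moves by d = (-0.3846, 0.2308).
The basis stays optimal until lager reaches 0; allowable decrease = 7.8 hL.

7.8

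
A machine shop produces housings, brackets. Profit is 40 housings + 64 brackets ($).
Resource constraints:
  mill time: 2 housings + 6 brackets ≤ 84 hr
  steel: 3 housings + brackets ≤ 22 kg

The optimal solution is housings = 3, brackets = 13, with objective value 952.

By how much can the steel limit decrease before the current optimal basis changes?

8

Binding constraints: mill time, steel. The basis is B = [[2,6],[3,1]] with det -16.
Per unit decrease in steel, x* moves by d = (-0.375, 0.125).
The basis stays optimal until housings reaches 0; allowable decrease = 8 kg.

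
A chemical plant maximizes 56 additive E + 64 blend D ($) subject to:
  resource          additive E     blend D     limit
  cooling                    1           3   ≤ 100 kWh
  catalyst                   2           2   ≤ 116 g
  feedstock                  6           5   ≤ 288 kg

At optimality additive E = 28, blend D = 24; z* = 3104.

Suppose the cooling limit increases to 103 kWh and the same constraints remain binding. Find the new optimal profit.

3128

Binding: cooling and feedstock. Non-binding: catalyst (12 unused).
By complementary slackness, y = 0 for the non-binding constraint.
The binding rows give the dual system: 1·y_cooling + 6·y_feedstock = 56 and 3·y_cooling + 5·y_feedstock = 64.
Solving: y_cooling = 8, y_feedstock = 8.
Δz = y_cooling·Δb = 8 × (3) = 24, so new z* = 3104 + 24 = 3128.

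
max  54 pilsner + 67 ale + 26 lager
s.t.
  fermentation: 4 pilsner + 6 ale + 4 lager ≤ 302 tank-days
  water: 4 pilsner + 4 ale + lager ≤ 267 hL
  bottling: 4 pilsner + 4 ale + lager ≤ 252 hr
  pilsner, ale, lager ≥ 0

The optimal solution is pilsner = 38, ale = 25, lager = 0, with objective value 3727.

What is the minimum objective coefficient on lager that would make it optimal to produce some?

Binding: fermentation and bottling. Non-binding: water (15 unused).
Since water is not tight, its dual is 0.
Dual feasibility on the basic columns requires 4·y_fermentation + 4·y_bottling = 54, 6·y_fermentation + 4·y_bottling = 67.
Solving: y_fermentation = 6.5, y_bottling = 7.
lager enters the basis when its profit ≥ yᵀa₃ = 6.5·4 + 7·1 = 33.

33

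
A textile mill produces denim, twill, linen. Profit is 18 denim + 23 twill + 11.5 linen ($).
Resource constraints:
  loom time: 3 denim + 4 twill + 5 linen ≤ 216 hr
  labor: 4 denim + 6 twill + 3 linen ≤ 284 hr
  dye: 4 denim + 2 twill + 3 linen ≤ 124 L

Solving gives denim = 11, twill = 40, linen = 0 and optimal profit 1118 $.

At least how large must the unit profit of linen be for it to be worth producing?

13.5

At the optimum: loom time uses 193 of 216 (slack = 23); labor uses 284 of 284 (binding); dye uses 124 of 124 (binding).
Slack constraints have shadow price 0 (complementary slackness).
Dual feasibility on the basic columns requires 4·y_labor + 4·y_dye = 18, 6·y_labor + 2·y_dye = 23.
This yields shadow prices y_labor = 3.5, y_dye = 1.
linen enters the basis when its profit ≥ yᵀa₃ = 3.5·3 + 1·3 = 13.5.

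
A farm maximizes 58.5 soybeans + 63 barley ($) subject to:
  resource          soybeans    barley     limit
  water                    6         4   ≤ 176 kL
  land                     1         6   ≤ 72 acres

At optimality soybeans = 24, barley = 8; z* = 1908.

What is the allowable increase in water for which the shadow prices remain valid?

256

Binding constraints: water, land. The basis is B = [[6,4],[1,6]] with det 32.
Per unit increase in water, x* moves by d = (0.1875, -0.03125).
The basis stays optimal until barley reaches 0; allowable increase = 256 kL.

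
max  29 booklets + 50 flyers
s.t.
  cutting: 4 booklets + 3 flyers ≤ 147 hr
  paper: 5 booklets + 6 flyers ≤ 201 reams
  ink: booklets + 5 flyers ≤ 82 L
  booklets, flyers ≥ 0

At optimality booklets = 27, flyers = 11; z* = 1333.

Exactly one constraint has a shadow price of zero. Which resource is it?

cutting

cutting: 141/147 (slack 6)
paper: 201/201 (binding)
ink: 82/82 (binding)
By complementary slackness, a constraint with positive slack has shadow price 0 → cutting.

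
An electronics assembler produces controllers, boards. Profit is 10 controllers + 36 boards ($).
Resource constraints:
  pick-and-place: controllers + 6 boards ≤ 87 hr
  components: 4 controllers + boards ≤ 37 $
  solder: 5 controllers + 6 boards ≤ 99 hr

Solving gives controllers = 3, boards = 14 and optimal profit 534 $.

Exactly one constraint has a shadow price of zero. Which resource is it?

pick-and-place: 87/87 (binding)
components: 26/37 (slack 11)
solder: 99/99 (binding)
By complementary slackness, a constraint with positive slack has shadow price 0 → components.

components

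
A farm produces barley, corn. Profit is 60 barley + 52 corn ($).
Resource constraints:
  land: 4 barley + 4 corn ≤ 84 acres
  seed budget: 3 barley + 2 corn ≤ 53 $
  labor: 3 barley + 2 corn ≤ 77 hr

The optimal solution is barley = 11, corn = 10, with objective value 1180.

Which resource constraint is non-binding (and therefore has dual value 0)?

land: 84/84 (binding)
seed budget: 53/53 (binding)
labor: 53/77 (slack 24)
By complementary slackness, a constraint with positive slack has shadow price 0 → labor.

labor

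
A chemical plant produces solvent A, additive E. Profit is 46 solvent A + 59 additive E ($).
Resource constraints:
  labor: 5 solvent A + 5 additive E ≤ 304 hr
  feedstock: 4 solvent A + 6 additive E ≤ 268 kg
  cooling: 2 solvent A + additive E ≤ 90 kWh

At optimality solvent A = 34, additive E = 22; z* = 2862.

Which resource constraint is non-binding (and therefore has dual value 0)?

labor

labor: 280/304 (slack 24)
feedstock: 268/268 (binding)
cooling: 90/90 (binding)
By complementary slackness, a constraint with positive slack has shadow price 0 → labor.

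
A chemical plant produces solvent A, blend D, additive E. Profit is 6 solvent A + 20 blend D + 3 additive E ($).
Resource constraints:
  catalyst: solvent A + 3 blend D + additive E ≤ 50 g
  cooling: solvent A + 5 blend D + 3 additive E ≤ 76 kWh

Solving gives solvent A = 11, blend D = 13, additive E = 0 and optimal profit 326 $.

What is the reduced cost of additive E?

-5

Both catalyst and cooling are binding at x*.
The binding rows give the dual system: 1·y_catalyst + 1·y_cooling = 6 and 3·y_catalyst + 5·y_cooling = 20.
→ y_catalyst = 5 and y_cooling = 1.
Reduced cost of additive E: c₃ − yᵀa₃ = 3 − (5·1 + 1·3) = 3 − 8 = -5.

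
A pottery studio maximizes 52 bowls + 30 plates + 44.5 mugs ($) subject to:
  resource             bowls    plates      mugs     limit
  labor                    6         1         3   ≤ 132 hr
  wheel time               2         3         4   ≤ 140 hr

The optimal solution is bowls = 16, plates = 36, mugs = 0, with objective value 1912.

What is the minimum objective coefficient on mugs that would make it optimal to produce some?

50

Check each constraint at x*: labor 132/132 (tight); wheel time 140/140 (tight).
The binding rows give the dual system: 6·y_labor + 2·y_wheel time = 52 and 1·y_labor + 3·y_wheel time = 30.
Solving: y_labor = 6, y_wheel time = 8.
mugs enters the basis when its profit ≥ yᵀa₃ = 6·3 + 8·4 = 50.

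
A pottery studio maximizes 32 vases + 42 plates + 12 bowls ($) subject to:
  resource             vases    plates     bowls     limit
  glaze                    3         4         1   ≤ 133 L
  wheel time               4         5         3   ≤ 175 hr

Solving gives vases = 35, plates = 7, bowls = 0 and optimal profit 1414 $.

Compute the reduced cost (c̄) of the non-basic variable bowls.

Both glaze and wheel time are binding at x*.
From A_Bᵀ y = c: 3·y_glaze + 4·y_wheel time = 32; 4·y_glaze + 5·y_wheel time = 42.
This yields shadow prices y_glaze = 8, y_wheel time = 2.
Reduced cost of bowls: c₃ − yᵀa₃ = 12 − (8·1 + 2·3) = 12 − 14 = -2.

-2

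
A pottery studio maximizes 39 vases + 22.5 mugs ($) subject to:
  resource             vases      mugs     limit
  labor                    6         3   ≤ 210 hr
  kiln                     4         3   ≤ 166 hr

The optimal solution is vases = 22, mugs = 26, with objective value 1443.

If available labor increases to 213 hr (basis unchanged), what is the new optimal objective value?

1456.5

Check each constraint at x*: labor 210/210 (tight); kiln 166/166 (tight).
The binding rows give the dual system: 6·y_labor + 4·y_kiln = 39 and 3·y_labor + 3·y_kiln = 22.5.
→ y_labor = 4.5 and y_kiln = 3.
Δz = y_labor·Δb = 4.5 × (3) = 13.5, so new z* = 1443 + 13.5 = 1456.5.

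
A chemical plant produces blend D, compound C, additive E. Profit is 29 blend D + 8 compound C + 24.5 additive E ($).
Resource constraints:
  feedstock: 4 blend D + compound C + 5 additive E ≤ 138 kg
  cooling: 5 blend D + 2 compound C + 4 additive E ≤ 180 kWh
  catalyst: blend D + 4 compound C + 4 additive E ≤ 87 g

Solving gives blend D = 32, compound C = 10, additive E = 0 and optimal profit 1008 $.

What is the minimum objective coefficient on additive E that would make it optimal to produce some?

34

Binding: feedstock and cooling. Non-binding: catalyst (15 unused).
By complementary slackness, y = 0 for the non-binding constraint.
Dual feasibility on the basic columns requires 4·y_feedstock + 5·y_cooling = 29, 1·y_feedstock + 2·y_cooling = 8.
→ y_feedstock = 6 and y_cooling = 1.
additive E enters the basis when its profit ≥ yᵀa₃ = 6·5 + 1·4 = 34.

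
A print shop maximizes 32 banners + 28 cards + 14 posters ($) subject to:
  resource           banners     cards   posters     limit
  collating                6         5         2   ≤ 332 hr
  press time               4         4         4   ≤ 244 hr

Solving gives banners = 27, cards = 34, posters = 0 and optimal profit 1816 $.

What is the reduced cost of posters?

Both collating and press time are binding at x*.
The binding rows give the dual system: 6·y_collating + 4·y_press time = 32 and 5·y_collating + 4·y_press time = 28.
This yields shadow prices y_collating = 4, y_press time = 2.
Reduced cost of posters: c₃ − yᵀa₃ = 14 − (4·2 + 2·4) = 14 − 16 = -2.

-2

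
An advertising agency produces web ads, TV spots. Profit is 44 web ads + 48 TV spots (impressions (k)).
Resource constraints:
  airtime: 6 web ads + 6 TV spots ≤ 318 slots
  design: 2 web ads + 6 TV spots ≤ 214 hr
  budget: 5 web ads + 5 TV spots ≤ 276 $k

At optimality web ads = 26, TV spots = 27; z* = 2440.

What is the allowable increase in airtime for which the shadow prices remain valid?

13.2

Binding constraints: airtime, design. The basis is B = [[6,6],[2,6]] with det 24.
Per unit increase in airtime, x* moves by d = (0.25, -0.0833).
The basis stays optimal until budget becomes binding; allowable increase = 13.2 slots.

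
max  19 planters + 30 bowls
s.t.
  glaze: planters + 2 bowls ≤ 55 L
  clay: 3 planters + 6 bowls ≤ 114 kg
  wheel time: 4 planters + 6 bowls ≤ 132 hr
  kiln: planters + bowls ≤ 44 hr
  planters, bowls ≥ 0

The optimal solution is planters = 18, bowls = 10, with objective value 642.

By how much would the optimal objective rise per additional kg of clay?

1

Check each constraint at x*: glaze 38/55 (slack 17); clay 114/114 (tight); wheel time 132/132 (tight); kiln 28/44 (slack 16).
Slack constraints have shadow price 0 (complementary slackness).
Dual feasibility on the basic columns requires 3·y_clay + 4·y_wheel time = 19, 6·y_clay + 6·y_wheel time = 30.
→ y_clay = 1 and y_wheel time = 4.
Shadow price of clay = 1.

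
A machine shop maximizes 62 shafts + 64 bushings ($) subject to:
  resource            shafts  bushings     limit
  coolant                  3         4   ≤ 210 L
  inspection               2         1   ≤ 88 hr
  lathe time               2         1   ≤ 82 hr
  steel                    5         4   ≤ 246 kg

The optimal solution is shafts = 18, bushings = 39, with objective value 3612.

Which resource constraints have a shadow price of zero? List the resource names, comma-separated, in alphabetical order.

coolant: 210/210 (binding)
inspection: 75/88 (slack 13)
lathe time: 75/82 (slack 7)
steel: 246/246 (binding)
By complementary slackness, a constraint with positive slack has shadow price 0 → inspection, lathe time.

inspection, lathe time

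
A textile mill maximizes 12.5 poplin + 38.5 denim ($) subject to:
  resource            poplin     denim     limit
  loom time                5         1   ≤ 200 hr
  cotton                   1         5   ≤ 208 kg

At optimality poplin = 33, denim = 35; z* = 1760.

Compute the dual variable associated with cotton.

7.5

Check each constraint at x*: loom time 200/200 (tight); cotton 208/208 (tight).
Dual feasibility on the basic columns requires 5·y_loom time + 1·y_cotton = 12.5, 1·y_loom time + 5·y_cotton = 38.5.
This yields shadow prices y_loom time = 1, y_cotton = 7.5.
Shadow price of cotton = 7.5.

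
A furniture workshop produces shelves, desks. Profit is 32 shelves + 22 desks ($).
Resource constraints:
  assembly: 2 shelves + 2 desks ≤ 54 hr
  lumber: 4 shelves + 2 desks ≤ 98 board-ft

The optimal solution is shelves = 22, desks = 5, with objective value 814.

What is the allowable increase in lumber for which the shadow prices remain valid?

10

Binding constraints: assembly, lumber. The basis is B = [[2,2],[4,2]] with det -4.
Per unit increase in lumber, x* moves by d = (0.5, -0.5).
The basis stays optimal until desks reaches 0; allowable increase = 10 board-ft.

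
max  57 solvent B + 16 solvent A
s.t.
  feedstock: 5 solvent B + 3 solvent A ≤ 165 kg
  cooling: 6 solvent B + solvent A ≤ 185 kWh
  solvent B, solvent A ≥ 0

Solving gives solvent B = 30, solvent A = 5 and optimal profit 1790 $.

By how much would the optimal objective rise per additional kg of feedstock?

3

Both feedstock and cooling are binding at x*.
From A_Bᵀ y = c: 5·y_feedstock + 6·y_cooling = 57; 3·y_feedstock + 1·y_cooling = 16.
Solving: y_feedstock = 3, y_cooling = 7.
Shadow price of feedstock = 3.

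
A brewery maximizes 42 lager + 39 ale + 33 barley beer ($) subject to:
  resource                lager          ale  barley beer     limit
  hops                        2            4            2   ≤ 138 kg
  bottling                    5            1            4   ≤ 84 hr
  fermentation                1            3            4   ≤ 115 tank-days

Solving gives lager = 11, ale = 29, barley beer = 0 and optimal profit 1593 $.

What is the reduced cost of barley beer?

-4

Check each constraint at x*: hops 138/138 (tight); bottling 84/84 (tight); fermentation 98/115 (slack 17).
By complementary slackness, y = 0 for the non-binding constraint.
Dual feasibility on the basic columns requires 2·y_hops + 5·y_bottling = 42, 4·y_hops + 1·y_bottling = 39.
Solving: y_hops = 8.5, y_bottling = 5.
Reduced cost of barley beer: c₃ − yᵀa₃ = 33 − (8.5·2 + 5·4) = 33 − 37 = -4.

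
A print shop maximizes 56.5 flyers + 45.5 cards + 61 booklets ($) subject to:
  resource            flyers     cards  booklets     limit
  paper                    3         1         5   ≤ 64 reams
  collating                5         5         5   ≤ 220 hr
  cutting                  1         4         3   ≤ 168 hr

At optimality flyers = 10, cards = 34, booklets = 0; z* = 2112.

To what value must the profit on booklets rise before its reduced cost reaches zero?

Check each constraint at x*: paper 64/64 (tight); collating 220/220 (tight); cutting 146/168 (slack 22).
Since cutting is not tight, its dual is 0.
The binding rows give the dual system: 3·y_paper + 5·y_collating = 56.5 and 1·y_paper + 5·y_collating = 45.5.
→ y_paper = 5.5 and y_collating = 8.
booklets enters the basis when its profit ≥ yᵀa₃ = 5.5·5 + 8·5 = 67.5.

67.5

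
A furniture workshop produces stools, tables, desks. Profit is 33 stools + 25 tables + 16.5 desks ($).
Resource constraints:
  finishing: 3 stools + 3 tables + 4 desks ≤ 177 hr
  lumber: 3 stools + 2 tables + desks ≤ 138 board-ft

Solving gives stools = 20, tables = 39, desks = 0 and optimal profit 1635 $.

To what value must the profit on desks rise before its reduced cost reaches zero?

20

Check each constraint at x*: finishing 177/177 (tight); lumber 138/138 (tight).
From A_Bᵀ y = c: 3·y_finishing + 3·y_lumber = 33; 3·y_finishing + 2·y_lumber = 25.
This yields shadow prices y_finishing = 3, y_lumber = 8.
desks enters the basis when its profit ≥ yᵀa₃ = 3·4 + 8·1 = 20.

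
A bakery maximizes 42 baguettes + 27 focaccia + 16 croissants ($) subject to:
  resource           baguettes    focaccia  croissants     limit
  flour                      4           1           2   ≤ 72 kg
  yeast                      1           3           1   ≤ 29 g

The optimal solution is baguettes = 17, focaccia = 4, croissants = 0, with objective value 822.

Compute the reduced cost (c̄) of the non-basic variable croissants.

At the optimum: flour uses 72 of 72 (binding); yeast uses 29 of 29 (binding).
From A_Bᵀ y = c: 4·y_flour + 1·y_yeast = 42; 1·y_flour + 3·y_yeast = 27.
→ y_flour = 9 and y_yeast = 6.
Reduced cost of croissants: c₃ − yᵀa₃ = 16 − (9·2 + 6·1) = 16 − 24 = -8.

-8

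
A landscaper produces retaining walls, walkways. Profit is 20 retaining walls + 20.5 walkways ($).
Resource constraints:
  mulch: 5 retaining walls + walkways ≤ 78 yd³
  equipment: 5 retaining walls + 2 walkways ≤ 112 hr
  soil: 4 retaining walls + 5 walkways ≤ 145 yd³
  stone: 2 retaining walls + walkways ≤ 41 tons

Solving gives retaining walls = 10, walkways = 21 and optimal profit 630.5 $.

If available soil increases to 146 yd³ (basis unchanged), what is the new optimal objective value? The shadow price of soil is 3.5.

Δb = 1, so new z* = 630.5 + (3.5)·(1) = 630.5 + 3.5 = 634.

634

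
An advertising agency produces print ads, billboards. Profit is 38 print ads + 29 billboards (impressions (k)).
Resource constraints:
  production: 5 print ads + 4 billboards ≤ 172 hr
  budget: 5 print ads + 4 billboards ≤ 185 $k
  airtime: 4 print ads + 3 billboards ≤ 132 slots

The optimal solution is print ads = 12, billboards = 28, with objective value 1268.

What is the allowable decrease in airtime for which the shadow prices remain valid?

3

Binding constraints: production, airtime. The basis is B = [[5,4],[4,3]] with det -1.
Per unit decrease in airtime, x* moves by d = (-4, 5).
The basis stays optimal until print ads reaches 0; allowable decrease = 3 slots.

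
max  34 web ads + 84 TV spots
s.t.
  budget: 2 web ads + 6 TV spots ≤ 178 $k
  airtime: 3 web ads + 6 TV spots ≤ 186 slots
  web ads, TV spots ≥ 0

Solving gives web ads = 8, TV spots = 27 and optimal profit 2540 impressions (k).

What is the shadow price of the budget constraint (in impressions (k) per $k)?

8

Both budget and airtime are binding at x*.
The binding rows give the dual system: 2·y_budget + 3·y_airtime = 34 and 6·y_budget + 6·y_airtime = 84.
This yields shadow prices y_budget = 8, y_airtime = 6.
Shadow price of budget = 8.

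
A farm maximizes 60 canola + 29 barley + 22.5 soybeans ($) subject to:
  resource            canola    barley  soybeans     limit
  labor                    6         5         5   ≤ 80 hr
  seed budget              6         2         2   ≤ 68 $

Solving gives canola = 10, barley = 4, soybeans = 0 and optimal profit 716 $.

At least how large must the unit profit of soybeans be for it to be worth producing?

29

Both labor and seed budget are binding at x*.
From A_Bᵀ y = c: 6·y_labor + 6·y_seed budget = 60; 5·y_labor + 2·y_seed budget = 29.
Solving: y_labor = 3, y_seed budget = 7.
soybeans enters the basis when its profit ≥ yᵀa₃ = 3·5 + 7·2 = 29.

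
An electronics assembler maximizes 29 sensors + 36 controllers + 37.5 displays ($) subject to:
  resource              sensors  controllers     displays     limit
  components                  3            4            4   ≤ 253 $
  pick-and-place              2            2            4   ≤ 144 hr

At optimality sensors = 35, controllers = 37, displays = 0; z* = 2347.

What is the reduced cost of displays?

-6.5

Both components and pick-and-place are binding at x*.
Dual feasibility on the basic columns requires 3·y_components + 2·y_pick-and-place = 29, 4·y_components + 2·y_pick-and-place = 36.
→ y_components = 7 and y_pick-and-place = 4.
Reduced cost of displays: c₃ − yᵀa₃ = 37.5 − (7·4 + 4·4) = 37.5 − 44 = -6.5.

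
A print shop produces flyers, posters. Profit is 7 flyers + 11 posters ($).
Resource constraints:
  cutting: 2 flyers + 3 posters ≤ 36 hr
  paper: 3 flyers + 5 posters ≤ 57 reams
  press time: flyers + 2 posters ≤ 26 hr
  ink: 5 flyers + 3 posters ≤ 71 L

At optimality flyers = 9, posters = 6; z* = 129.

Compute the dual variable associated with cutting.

2

At the optimum: cutting uses 36 of 36 (binding); paper uses 57 of 57 (binding); press time uses 21 of 26 (slack = 5); ink uses 63 of 71 (slack = 8).
By complementary slackness, y = 0 for the non-binding constraints.
From A_Bᵀ y = c: 2·y_cutting + 3·y_paper = 7; 3·y_cutting + 5·y_paper = 11.
Solving: y_cutting = 2, y_paper = 1.
Shadow price of cutting = 2.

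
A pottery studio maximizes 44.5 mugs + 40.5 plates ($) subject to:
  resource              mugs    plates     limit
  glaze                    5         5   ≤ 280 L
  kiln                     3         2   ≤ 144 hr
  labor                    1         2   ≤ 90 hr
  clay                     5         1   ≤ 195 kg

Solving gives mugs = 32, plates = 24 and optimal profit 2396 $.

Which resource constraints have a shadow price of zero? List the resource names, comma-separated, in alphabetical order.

glaze: 280/280 (binding)
kiln: 144/144 (binding)
labor: 80/90 (slack 10)
clay: 184/195 (slack 11)
By complementary slackness, a constraint with positive slack has shadow price 0 → clay, labor.

clay, labor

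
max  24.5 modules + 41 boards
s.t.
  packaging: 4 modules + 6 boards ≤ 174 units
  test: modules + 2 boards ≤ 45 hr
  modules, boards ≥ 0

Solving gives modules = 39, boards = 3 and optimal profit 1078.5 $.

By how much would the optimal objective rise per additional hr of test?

At the optimum: packaging uses 174 of 174 (binding); test uses 45 of 45 (binding).
Dual feasibility on the basic columns requires 4·y_packaging + 1·y_test = 24.5, 6·y_packaging + 2·y_test = 41.
Solving: y_packaging = 4, y_test = 8.5.
Shadow price of test = 8.5.

8.5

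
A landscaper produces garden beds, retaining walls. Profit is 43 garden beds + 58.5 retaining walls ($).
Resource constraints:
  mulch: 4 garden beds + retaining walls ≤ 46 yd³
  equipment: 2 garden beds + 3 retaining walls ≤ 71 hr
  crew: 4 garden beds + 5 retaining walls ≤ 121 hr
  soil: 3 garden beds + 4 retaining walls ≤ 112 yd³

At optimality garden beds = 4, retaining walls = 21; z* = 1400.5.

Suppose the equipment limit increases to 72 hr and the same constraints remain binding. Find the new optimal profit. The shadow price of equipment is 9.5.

1410

Δb = 1, so new z* = 1400.5 + (9.5)·(1) = 1400.5 + 9.5 = 1410.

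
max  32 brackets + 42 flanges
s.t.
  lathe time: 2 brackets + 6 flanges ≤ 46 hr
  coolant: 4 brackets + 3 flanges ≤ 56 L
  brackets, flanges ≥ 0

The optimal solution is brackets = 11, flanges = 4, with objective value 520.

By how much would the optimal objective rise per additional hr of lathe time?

4

Both lathe time and coolant are binding at x*.
Dual feasibility on the basic columns requires 2·y_lathe time + 4·y_coolant = 32, 6·y_lathe time + 3·y_coolant = 42.
Solving: y_lathe time = 4, y_coolant = 6.
Shadow price of lathe time = 4.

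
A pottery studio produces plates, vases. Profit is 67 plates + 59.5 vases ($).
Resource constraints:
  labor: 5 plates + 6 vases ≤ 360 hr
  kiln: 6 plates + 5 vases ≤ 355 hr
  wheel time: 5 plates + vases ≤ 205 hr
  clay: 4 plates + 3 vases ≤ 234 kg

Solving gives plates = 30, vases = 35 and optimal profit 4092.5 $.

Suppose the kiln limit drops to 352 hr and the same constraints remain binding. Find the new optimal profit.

Binding: labor and kiln. Non-binding: wheel time (20 unused), clay (9 unused).
Since wheel time, clay are not tight, their duals are 0.
Dual feasibility on the basic columns requires 5·y_labor + 6·y_kiln = 67, 6·y_labor + 5·y_kiln = 59.5.
→ y_labor = 2 and y_kiln = 9.5.
Δz = y_kiln·Δb = 9.5 × (-3) = -28.5, so new z* = 4092.5 − 28.5 = 4064.

4064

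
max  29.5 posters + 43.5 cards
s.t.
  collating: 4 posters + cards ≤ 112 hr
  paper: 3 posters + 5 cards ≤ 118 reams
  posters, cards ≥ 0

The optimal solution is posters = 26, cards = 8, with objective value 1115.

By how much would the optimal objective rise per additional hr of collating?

1

At the optimum: collating uses 112 of 112 (binding); paper uses 118 of 118 (binding).
Dual feasibility on the basic columns requires 4·y_collating + 3·y_paper = 29.5, 1·y_collating + 5·y_paper = 43.5.
Solving: y_collating = 1, y_paper = 8.5.
Shadow price of collating = 1.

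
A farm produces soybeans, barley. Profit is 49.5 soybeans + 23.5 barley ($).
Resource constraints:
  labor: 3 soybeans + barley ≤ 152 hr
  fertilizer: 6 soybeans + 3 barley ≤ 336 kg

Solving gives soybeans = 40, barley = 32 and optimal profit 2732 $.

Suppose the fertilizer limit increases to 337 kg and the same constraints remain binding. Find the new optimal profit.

Both labor and fertilizer are binding at x*.
From A_Bᵀ y = c: 3·y_labor + 6·y_fertilizer = 49.5; 1·y_labor + 3·y_fertilizer = 23.5.
→ y_labor = 2.5 and y_fertilizer = 7.
Δz = y_fertilizer·Δb = 7 × (1) = 7, so new z* = 2732 + 7 = 2739.

2739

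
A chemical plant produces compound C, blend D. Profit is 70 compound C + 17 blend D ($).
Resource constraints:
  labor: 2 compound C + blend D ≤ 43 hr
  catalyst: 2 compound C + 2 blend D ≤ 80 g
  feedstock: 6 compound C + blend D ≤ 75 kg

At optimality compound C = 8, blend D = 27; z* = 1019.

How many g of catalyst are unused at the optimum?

catalyst used = 2·8 + 2·27 = 70; slack = 80 − 70 = 10.

10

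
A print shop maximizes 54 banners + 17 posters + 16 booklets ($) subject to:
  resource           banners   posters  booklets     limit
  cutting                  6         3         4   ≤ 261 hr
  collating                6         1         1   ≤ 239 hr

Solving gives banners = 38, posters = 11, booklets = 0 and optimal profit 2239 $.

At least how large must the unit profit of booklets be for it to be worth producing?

21

Both cutting and collating are binding at x*.
The binding rows give the dual system: 6·y_cutting + 6·y_collating = 54 and 3·y_cutting + 1·y_collating = 17.
Solving: y_cutting = 4, y_collating = 5.
booklets enters the basis when its profit ≥ yᵀa₃ = 4·4 + 5·1 = 21.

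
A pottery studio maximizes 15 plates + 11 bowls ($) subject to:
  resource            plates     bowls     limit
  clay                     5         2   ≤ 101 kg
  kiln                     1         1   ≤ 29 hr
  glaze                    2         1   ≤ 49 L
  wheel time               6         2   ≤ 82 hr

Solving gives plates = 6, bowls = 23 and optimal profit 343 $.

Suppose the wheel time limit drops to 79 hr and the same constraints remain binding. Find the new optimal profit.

At the optimum: clay uses 76 of 101 (slack = 25); kiln uses 29 of 29 (binding); glaze uses 35 of 49 (slack = 14); wheel time uses 82 of 82 (binding).
Since clay, glaze are not tight, their duals are 0.
Dual feasibility on the basic columns requires 1·y_kiln + 6·y_wheel time = 15, 1·y_kiln + 2·y_wheel time = 11.
→ y_kiln = 9 and y_wheel time = 1.
Δz = y_wheel time·Δb = 1 × (-3) = -3, so new z* = 343 − 3 = 340.

340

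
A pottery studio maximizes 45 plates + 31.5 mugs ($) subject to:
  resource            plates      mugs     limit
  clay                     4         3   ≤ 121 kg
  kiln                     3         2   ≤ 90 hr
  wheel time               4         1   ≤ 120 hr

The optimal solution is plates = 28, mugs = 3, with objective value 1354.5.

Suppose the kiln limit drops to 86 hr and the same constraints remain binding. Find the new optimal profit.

1318.5

Binding: clay and kiln. Non-binding: wheel time (5 unused).
By complementary slackness, y = 0 for the non-binding constraint.
Dual feasibility on the basic columns requires 4·y_clay + 3·y_kiln = 45, 3·y_clay + 2·y_kiln = 31.5.
→ y_clay = 4.5 and y_kiln = 9.
Δz = y_kiln·Δb = 9 × (-4) = -36, so new z* = 1354.5 − 36 = 1318.5.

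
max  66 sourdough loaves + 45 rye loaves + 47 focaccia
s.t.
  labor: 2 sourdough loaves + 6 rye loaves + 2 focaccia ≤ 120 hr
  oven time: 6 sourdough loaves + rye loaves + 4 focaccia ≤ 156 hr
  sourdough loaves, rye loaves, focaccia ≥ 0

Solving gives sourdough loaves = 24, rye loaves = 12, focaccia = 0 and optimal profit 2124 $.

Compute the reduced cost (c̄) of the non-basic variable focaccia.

-1

Check each constraint at x*: labor 120/120 (tight); oven time 156/156 (tight).
Dual feasibility on the basic columns requires 2·y_labor + 6·y_oven time = 66, 6·y_labor + 1·y_oven time = 45.
Solving: y_labor = 6, y_oven time = 9.
Reduced cost of focaccia: c₃ − yᵀa₃ = 47 − (6·2 + 9·4) = 47 − 48 = -1.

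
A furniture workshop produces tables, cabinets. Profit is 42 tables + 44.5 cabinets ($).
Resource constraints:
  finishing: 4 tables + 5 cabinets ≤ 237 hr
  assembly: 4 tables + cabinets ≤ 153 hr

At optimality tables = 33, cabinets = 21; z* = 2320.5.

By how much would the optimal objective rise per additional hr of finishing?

Check each constraint at x*: finishing 237/237 (tight); assembly 153/153 (tight).
From A_Bᵀ y = c: 4·y_finishing + 4·y_assembly = 42; 5·y_finishing + 1·y_assembly = 44.5.
This yields shadow prices y_finishing = 8.5, y_assembly = 2.
Shadow price of finishing = 8.5.

8.5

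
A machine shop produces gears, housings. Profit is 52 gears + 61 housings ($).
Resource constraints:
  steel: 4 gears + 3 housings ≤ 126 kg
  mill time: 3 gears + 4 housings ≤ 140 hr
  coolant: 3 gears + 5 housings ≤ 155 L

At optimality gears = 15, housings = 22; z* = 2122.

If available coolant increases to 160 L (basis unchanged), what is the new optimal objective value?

2162

Binding: steel and coolant. Non-binding: mill time (7 unused).
Slack constraints have shadow price 0 (complementary slackness).
Dual feasibility on the basic columns requires 4·y_steel + 3·y_coolant = 52, 3·y_steel + 5·y_coolant = 61.
This yields shadow prices y_steel = 7, y_coolant = 8.
Δz = y_coolant·Δb = 8 × (5) = 40, so new z* = 2122 + 40 = 2162.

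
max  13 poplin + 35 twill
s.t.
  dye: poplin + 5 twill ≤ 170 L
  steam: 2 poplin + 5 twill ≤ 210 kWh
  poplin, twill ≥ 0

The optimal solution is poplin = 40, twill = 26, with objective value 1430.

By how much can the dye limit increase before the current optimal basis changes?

40

Binding constraints: dye, steam. The basis is B = [[1,5],[2,5]] with det -5.
Per unit increase in dye, x* moves by d = (-1, 0.4).
The basis stays optimal until poplin reaches 0; allowable increase = 40 L.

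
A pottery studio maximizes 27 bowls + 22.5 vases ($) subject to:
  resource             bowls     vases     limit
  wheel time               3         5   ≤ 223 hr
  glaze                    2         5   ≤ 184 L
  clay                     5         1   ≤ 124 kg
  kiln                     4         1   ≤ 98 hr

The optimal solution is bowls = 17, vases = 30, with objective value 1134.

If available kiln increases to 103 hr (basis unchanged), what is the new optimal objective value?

At the optimum: wheel time uses 201 of 223 (slack = 22); glaze uses 184 of 184 (binding); clay uses 115 of 124 (slack = 9); kiln uses 98 of 98 (binding).
Slack constraints have shadow price 0 (complementary slackness).
From A_Bᵀ y = c: 2·y_glaze + 4·y_kiln = 27; 5·y_glaze + 1·y_kiln = 22.5.
→ y_glaze = 3.5 and y_kiln = 5.
Δz = y_kiln·Δb = 5 × (5) = 25, so new z* = 1134 + 25 = 1159.

1159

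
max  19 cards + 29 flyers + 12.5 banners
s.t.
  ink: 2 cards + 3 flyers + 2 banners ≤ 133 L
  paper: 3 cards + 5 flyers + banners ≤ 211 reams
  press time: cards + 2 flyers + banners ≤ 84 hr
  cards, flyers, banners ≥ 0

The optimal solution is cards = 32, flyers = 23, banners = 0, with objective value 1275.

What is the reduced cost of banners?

-4.5

Binding: ink and paper. Non-binding: press time (6 unused).
By complementary slackness, y = 0 for the non-binding constraint.
Dual feasibility on the basic columns requires 2·y_ink + 3·y_paper = 19, 3·y_ink + 5·y_paper = 29.
This yields shadow prices y_ink = 8, y_paper = 1.
Reduced cost of banners: c₃ − yᵀa₃ = 12.5 − (8·2 + 1·1) = 12.5 − 17 = -4.5.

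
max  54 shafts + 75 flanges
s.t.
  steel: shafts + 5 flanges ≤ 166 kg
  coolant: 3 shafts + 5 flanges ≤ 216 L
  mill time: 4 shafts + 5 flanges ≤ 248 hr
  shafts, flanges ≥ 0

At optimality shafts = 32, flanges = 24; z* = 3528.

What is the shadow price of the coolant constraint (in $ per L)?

6

Check each constraint at x*: steel 152/166 (slack 14); coolant 216/216 (tight); mill time 248/248 (tight).
Since steel is not tight, its dual is 0.
From A_Bᵀ y = c: 3·y_coolant + 4·y_mill time = 54; 5·y_coolant + 5·y_mill time = 75.
This yields shadow prices y_coolant = 6, y_mill time = 9.
Shadow price of coolant = 6.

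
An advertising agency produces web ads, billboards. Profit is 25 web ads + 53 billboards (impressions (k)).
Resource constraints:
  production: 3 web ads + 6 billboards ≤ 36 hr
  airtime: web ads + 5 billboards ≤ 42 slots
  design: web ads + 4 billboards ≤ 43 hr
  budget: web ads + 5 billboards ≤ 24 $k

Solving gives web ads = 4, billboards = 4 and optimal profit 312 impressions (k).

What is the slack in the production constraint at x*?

production used = 3·4 + 6·4 = 36; slack = 36 − 36 = 0.

0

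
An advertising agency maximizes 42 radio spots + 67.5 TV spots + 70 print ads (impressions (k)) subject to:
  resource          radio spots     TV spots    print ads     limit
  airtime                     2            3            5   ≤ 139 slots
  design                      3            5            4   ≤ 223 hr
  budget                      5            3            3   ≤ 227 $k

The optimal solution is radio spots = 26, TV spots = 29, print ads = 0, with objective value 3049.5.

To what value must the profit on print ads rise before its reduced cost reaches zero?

73.5

Check each constraint at x*: airtime 139/139 (tight); design 223/223 (tight); budget 217/227 (slack 10).
By complementary slackness, y = 0 for the non-binding constraint.
From A_Bᵀ y = c: 2·y_airtime + 3·y_design = 42; 3·y_airtime + 5·y_design = 67.5.
This yields shadow prices y_airtime = 7.5, y_design = 9.
print ads enters the basis when its profit ≥ yᵀa₃ = 7.5·5 + 9·4 = 73.5.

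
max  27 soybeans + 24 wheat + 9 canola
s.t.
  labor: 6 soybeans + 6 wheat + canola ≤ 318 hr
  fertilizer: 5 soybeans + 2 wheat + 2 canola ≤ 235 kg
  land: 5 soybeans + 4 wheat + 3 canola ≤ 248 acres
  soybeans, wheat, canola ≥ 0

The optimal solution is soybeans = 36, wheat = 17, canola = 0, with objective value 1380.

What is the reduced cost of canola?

Binding: labor and land. Non-binding: fertilizer (21 unused).
Since fertilizer is not tight, its dual is 0.
The binding rows give the dual system: 6·y_labor + 5·y_land = 27 and 6·y_labor + 4·y_land = 24.
Solving: y_labor = 2, y_land = 3.
Reduced cost of canola: c₃ − yᵀa₃ = 9 − (2·1 + 3·3) = 9 − 11 = -2.

-2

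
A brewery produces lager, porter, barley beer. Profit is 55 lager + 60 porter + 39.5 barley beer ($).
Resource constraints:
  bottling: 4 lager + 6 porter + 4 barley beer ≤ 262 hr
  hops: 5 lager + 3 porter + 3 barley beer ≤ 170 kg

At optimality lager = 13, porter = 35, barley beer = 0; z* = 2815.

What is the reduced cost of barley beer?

-5.5

At the optimum: bottling uses 262 of 262 (binding); hops uses 170 of 170 (binding).
Dual feasibility on the basic columns requires 4·y_bottling + 5·y_hops = 55, 6·y_bottling + 3·y_hops = 60.
Solving: y_bottling = 7.5, y_hops = 5.
Reduced cost of barley beer: c₃ − yᵀa₃ = 39.5 − (7.5·4 + 5·3) = 39.5 − 45 = -5.5.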